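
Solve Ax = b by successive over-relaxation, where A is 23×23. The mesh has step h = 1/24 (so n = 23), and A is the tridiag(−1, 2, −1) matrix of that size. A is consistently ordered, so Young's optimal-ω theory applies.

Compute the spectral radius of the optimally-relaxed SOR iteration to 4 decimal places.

[ρ_J] n=23: ρ(B_J) = cos(π/(n+1)) = cos(π/24) = 0.9914.
root = sin(π/24) = 0.13053  (since 1−cos² = sin²).
So ω* = 2/1.13053 = 1.7691 (Young).
At ω = 1.7691 every |λ(B_ω)| = ω−1, so ρ_SOR = 0.7691.

ρ_SOR = 0.7691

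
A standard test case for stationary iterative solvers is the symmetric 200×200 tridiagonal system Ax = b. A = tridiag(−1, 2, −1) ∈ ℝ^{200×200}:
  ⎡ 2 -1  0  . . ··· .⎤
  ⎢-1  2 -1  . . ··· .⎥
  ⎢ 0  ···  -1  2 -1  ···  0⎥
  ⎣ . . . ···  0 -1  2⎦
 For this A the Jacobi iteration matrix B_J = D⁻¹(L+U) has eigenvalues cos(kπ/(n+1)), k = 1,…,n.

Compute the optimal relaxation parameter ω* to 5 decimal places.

[ρ_J] n=200: ρ(B_J) = cos(π/(n+1)) = cos(π/201) = 0.99988.
1 − cos²(π/201) = sin²(π/201) ⇒ √(1−ρ_J²) = sin(π/201) = 0.015629.
ω* = 2 / (1 + 0.015629) = 2 / 1.015629 ≈ 1.96922.
Hence ρ(B_{ω*}) = 1.96922 − 1 = 0.96922.

ω* = 1.96922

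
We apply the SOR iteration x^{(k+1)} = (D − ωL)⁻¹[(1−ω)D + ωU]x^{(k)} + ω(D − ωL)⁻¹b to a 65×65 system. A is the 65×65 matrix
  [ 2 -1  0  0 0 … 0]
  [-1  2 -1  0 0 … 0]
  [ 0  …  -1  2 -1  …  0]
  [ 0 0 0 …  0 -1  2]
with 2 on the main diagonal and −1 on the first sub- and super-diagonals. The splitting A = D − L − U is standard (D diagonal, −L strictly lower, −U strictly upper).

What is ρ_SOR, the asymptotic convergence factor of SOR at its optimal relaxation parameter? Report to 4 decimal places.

ρ_SOR = 0.9092

n=65: λ(B_J) = 1 − λ(A)/2 = cos(kπ/66); k=1 gives ρ_J = 0.9989.
root = sin(π/66) = 0.04758  (since 1−cos² = sin²).
[ω*] 2 ÷ (1 + 0.04758) = 2 ÷ 1.04758 = 1.9092.
ρ(B_{ω*}) = ω*−1 = 0.9092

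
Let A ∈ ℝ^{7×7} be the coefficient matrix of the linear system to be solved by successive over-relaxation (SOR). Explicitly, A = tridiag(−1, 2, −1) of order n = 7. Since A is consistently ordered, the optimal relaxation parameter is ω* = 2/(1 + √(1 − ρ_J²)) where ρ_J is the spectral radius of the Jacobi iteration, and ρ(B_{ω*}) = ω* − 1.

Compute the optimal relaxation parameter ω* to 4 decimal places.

spectrum of D⁻¹(L+U) = {cos(kπ/8) : 1≤k≤7}; ρ_J = cos(π/8) = 0.9239.
√(1−ρ_J²) simplifies to sin(π/8) = 0.38268.
ω* = 2/(1+0.38268) = 1.4465
ρ_SOR = ω* − 1 = 1.4465 − 1 = 0.4465.

ω* = 1.4465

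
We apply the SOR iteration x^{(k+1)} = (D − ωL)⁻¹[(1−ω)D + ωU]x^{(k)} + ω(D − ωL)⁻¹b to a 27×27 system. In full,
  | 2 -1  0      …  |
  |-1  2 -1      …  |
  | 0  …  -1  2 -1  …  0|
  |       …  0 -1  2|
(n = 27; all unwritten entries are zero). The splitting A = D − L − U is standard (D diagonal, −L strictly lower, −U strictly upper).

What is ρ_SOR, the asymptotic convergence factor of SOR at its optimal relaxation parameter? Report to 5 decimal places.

[ρ_J] n=27: ρ(B_J) = cos(π/(n+1)) = cos(π/28) = 0.99371.
√(1 − cos²(π/28)) = sin(π/28) ≈ 0.111964.
Then 2/(1+√(1−ρ_J²)) = 2/(1+0.111964); ω* = 2/1.111964 = 1.79862.
ρ_SOR = ω* − 1 ≈ 0.79862.

ρ_SOR = 0.79862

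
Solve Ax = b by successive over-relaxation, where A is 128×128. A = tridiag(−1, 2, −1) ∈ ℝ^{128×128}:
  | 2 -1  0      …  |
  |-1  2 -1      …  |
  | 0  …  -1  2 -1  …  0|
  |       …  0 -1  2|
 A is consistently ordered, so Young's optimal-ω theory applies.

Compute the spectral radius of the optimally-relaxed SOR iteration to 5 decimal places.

[ρ_J] n=128: ρ(B_J) = cos(π/(n+1)) = cos(π/129) = 0.99970.
1 − cos²(π/129) = sin²(π/129) ⇒ √(1−ρ_J²) = sin(π/129) = 0.024351.
ω* = 2 / (1 + 0.024351) = 2 / 1.024351 ≈ 1.95246.
and ρ(B_{ω*}) = 1.95246 − 1 = 0.95246.

ρ_SOR = 0.95246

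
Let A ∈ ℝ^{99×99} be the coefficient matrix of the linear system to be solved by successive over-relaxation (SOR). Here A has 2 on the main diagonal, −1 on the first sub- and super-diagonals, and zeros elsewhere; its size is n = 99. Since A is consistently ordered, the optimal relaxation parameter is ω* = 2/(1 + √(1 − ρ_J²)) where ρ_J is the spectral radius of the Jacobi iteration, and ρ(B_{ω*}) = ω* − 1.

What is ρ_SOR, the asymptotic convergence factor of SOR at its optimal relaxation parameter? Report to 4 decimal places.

ρ_SOR = 0.9391

spectrum of D⁻¹(L+U) = {cos(kπ/100) : 1≤k≤99}; ρ_J = cos(π/100) = 0.9995.
√(1−ρ_J²) simplifies to sin(π/100) = 0.03141.
Young: ω* = 2/(1+√(1−ρ_J²)) = 2/(1+0.03141) = 2/1.03141 = 1.9391.
[ρ_SOR] ω* − 1 = 0.9391.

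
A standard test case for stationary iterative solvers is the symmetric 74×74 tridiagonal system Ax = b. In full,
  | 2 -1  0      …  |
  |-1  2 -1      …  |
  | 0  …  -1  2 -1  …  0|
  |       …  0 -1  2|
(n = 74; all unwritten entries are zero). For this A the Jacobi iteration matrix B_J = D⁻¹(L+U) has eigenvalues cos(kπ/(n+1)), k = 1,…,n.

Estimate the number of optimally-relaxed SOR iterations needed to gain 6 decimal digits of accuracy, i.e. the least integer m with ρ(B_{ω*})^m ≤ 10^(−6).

With n=74, ρ(Jacobi) = cos(π/75) = 0.9991228.
√(1−ρ_J²) = |sin(π/75)| = 0.0418757
ω* = 2/(1+0.0418757) = 1.9196148
At ω = 1.9196148 every |λ(B_ω)| = ω−1, so ρ_SOR = 0.9196148.
(0.9196148)^m ≤ 10^{−6}  ⇒  m·ln(0.9196148) ≤ −6·ln10  ⇒  m ≥ 164.862  ⇒  m = 165

m = 165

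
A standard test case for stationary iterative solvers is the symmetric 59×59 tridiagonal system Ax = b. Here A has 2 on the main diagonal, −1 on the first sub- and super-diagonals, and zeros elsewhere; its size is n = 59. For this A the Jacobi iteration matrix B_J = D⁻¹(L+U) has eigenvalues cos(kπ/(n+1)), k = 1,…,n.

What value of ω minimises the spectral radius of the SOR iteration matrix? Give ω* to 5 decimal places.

ω* = 1.90053

With n=59, ρ(Jacobi) = cos(π/60) = 0.99863.
√(1−ρ_J²) simplifies to sin(π/60) = 0.052336.
Young: ω* = 2/(1+√(1−ρ_J²)) = 2/(1+0.052336) = 2/1.052336 = 1.90053.
At ω = 1.90053 every |λ(B_ω)| = ω−1, so ρ_SOR = 0.90053.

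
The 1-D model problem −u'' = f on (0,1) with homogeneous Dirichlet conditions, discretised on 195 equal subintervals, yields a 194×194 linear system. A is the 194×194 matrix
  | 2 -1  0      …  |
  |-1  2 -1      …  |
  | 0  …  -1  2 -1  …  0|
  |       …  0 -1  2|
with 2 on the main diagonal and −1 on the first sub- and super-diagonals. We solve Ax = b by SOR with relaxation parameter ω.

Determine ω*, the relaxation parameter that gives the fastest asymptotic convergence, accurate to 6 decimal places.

½·tridiag(1,0,1) at n=194: λ_k = cos(kπ/195); max |λ| at k=1 ⇒ ρ_J = cos(π/195) ≈ 0.999870.
root = sin(π/195) = 0.0161100  (since 1−cos² = sin²).
ω* = 2/(1+0.0161100) = 1.968291
ρ(B_{ω*}) = ω*−1 = 0.968291

ω* = 1.968291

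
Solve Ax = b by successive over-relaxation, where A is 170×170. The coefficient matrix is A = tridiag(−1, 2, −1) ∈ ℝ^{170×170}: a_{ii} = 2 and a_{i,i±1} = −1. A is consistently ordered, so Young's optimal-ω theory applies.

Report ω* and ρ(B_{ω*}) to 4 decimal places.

ω* = 1.9639, ρ_SOR = 0.9639

spectrum of D⁻¹(L+U) = {cos(kπ/171) : 1≤k≤170}; ρ_J = cos(π/171) = 0.9998.
1 − cos²(π/171) = sin²(π/171) ⇒ √(1−ρ_J²) = sin(π/171) = 0.01837.
ω* = 2/(1+0.01837) = 1.9639
ρ_SOR = ω* − 1 ≈ 0.9639.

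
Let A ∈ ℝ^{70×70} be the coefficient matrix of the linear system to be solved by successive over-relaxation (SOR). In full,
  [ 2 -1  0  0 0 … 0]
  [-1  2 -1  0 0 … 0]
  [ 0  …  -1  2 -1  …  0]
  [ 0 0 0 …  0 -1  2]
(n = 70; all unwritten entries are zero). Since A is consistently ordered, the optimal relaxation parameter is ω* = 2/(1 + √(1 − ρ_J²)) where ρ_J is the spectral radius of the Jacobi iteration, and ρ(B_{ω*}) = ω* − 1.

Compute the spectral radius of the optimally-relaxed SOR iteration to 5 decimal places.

spectrum of D⁻¹(L+U) = {cos(kπ/71) : 1≤k≤70}; ρ_J = cos(π/71) = 0.99902.
√(1−ρ_J²) = |sin(π/71)| = 0.044233
Young: ω* = 2/(1+√(1−ρ_J²)) = 2/(1+0.044233) = 2/1.044233 = 1.91528.
ρ_SOR = ω* − 1 ≈ 0.91528.

ρ_SOR = 0.91528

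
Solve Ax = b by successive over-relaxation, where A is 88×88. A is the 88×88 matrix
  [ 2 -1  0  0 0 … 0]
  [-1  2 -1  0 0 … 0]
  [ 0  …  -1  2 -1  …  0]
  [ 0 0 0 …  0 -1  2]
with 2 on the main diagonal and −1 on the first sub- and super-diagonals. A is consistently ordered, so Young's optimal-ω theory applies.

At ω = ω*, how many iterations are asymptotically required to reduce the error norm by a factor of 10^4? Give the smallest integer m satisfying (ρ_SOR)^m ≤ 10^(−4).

½·tridiag(1,0,1) at n=88: λ_k = cos(kπ/89); max |λ| at k=1 ⇒ ρ_J = cos(π/89) ≈ 0.9993771.
√(1−ρ_J²) = |sin(π/89)| = 0.0352915
ω* = 2 / (1 + 0.0352915) = 2 / 1.0352915 ≈ 1.9318231.
ρ_SOR = ω* − 1 ≈ 0.9318231.
m ≥ 4·ln10 / (−ln 0.9318231) = 130.435; smallest integer m = 131.

m = 131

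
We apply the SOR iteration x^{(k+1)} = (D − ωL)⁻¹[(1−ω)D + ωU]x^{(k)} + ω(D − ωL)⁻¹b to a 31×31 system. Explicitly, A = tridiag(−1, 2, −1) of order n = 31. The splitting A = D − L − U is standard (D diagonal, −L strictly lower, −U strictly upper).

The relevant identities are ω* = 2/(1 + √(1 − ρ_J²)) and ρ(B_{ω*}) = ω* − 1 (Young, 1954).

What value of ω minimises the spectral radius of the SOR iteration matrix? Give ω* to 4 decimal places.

[ρ_J] n=31: ρ(B_J) = cos(π/(n+1)) = cos(π/32) = 0.9952.
root = sin(π/32) = 0.09802  (since 1−cos² = sin²).
[ω*] 2 ÷ (1 + 0.09802) = 2 ÷ 1.09802 = 1.8215.
ρ_SOR = ω* − 1 = 1.8215 − 1 = 0.8215.

ω* = 1.8215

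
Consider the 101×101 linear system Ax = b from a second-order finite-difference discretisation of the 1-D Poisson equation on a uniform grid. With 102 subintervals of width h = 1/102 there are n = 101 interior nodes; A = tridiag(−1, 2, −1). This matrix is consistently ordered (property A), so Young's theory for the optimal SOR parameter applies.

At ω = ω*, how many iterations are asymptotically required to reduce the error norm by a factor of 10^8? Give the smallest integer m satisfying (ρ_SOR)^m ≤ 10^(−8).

m = 299

B_J for the 101×101 system has eigenvalues cos(kπ/102); ρ_J = cos(π/102) = 0.9995257.
√(1 − cos²(π/102)) = sin(π/102) ≈ 0.0307951.
[ω*] 2 ÷ (1 + 0.0307951) = 2 ÷ 1.0307951 = 1.9402498.
ρ(B_{ω*}) = ω*−1 = 0.9402498
(0.9402498)^m ≤ 10^{−8}  ⇒  m·ln(0.9402498) ≤ −8·ln10  ⇒  m ≥ 298.990  ⇒  m = 299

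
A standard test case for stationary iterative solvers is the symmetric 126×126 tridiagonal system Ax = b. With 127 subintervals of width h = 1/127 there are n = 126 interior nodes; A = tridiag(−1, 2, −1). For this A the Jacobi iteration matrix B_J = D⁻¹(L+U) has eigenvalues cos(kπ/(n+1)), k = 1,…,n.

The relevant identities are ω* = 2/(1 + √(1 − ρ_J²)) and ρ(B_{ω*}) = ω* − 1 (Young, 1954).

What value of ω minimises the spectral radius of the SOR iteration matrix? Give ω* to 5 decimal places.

ω* = 1.95173

[ρ_J] n=126: ρ(B_J) = cos(π/(n+1)) = cos(π/127) = 0.99969.
√(1−ρ_J²) simplifies to sin(π/127) = 0.024734.
ω* = 2/(1+0.024734) = 1.95173
ρ(B_{ω*}) = ω*−1 = 0.95173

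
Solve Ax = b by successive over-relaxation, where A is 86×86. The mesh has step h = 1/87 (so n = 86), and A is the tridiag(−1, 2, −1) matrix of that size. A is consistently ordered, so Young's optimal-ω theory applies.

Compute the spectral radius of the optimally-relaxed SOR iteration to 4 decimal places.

ρ_SOR = 0.9303

spectrum of D⁻¹(L+U) = {cos(kπ/87) : 1≤k≤86}; ρ_J = cos(π/87) = 0.9993.
√(1−ρ_J²) = |sin(π/87)| = 0.03610
ω* = 2 / (1 + 0.03610) = 2 / 1.03610 ≈ 1.9303.
ρ_SOR = ω* − 1 ≈ 0.9303.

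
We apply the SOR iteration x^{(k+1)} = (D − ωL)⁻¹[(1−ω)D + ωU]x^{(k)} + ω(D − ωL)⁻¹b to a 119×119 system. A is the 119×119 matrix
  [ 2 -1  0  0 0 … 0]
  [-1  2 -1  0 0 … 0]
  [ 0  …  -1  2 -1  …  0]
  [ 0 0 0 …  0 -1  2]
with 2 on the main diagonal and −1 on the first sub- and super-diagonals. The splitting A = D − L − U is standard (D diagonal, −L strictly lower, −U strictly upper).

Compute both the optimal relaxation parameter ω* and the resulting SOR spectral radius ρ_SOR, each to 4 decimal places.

B_J for the 119×119 system has eigenvalues cos(kπ/120); ρ_J = cos(π/120) = 0.9997.
√(1 − cos²(π/120)) = sin(π/120) ≈ 0.02618.
ω* = 2/(1 + 0.02618) = 2/1.02618 = 1.9490.
[ρ_SOR] ω* − 1 = 0.9490.

ω* = 1.9490, ρ_SOR = 0.9490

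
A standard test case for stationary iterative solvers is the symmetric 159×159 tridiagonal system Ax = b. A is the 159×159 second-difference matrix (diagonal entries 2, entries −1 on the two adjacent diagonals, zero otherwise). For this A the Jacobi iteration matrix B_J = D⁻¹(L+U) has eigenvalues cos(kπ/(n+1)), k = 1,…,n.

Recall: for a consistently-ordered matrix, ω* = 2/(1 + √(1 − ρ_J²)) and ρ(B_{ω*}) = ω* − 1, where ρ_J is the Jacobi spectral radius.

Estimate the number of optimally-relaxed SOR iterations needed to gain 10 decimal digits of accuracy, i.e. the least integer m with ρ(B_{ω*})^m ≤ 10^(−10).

m = 587

[ρ_J] n=159: ρ(B_J) = cos(π/(n+1)) = cos(π/160) = 0.9998072.
√(1 − cos²(π/160)) = sin(π/160) ≈ 0.0196337.
[ω*] 2 ÷ (1 + 0.0196337) = 2 ÷ 1.0196337 = 1.9614887.
Hence ρ(B_{ω*}) = 1.9614887 − 1 = 0.9614887.
For 10 digits: m = 10·ln10 / (−ln 0.9614887) = 23.0259/0.0392725 = 586.311; round up → m = 587.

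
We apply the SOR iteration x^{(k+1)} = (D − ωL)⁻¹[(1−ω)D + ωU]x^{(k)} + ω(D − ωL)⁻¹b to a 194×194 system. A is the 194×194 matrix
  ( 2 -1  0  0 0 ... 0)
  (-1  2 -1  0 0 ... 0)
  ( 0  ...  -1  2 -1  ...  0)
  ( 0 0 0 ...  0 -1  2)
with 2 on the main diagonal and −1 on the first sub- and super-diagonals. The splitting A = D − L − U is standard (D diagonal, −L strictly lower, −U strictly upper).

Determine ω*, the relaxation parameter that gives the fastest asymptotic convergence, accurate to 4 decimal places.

ω* = 1.9683

ρ_J = max_k |cos(kπ/195)| = cos(π/195) = 0.9999
root = sin(π/195) = 0.01611  (since 1−cos² = sin²).
Young: ω* = 2/(1+√(1−ρ_J²)) = 2/(1+0.01611) = 2/1.01611 = 1.9683.
At ω = 1.9683 every |λ(B_ω)| = ω−1, so ρ_SOR = 0.9683.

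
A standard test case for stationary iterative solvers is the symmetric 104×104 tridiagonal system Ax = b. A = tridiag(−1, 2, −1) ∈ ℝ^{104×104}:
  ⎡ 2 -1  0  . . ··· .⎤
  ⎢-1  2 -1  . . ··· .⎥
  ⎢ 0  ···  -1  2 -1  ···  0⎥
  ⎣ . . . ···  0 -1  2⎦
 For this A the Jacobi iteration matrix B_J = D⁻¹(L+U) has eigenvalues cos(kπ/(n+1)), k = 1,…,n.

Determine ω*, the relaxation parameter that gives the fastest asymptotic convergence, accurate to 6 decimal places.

ω* = 1.941907

n=104: λ(B_J) = 1 − λ(A)/2 = cos(kπ/105); k=1 gives ρ_J = 0.999552.
root = sin(π/105) = 0.0299155  (since 1−cos² = sin²).
Young: ω* = 2/(1+√(1−ρ_J²)) = 2/(1+0.0299155) = 2/1.0299155 = 1.941907.
ρ_SOR = ω* − 1 ≈ 0.941907.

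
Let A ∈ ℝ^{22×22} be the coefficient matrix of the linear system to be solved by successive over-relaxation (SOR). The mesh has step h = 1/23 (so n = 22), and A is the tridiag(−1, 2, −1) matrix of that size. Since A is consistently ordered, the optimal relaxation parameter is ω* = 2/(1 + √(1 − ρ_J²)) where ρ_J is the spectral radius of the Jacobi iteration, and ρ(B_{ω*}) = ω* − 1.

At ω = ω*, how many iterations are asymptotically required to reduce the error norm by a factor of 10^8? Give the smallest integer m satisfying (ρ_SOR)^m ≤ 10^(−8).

With n=22, ρ(Jacobi) = cos(π/23) = 0.9906859.
root = sin(π/23) = 0.1361666  (since 1−cos² = sin²).
ω* = 2/(1+0.1361666) = 1.7603052
ρ_SOR = ω* − 1 = 1.7603052 − 1 = 0.7603052.
Need (0.7603052)^m ≤ 10^(−8): m ≥ 8·ln10/|ln 0.7603052| = 18.4207/0.274035 = 67.220 ⇒ m = 68.

m = 68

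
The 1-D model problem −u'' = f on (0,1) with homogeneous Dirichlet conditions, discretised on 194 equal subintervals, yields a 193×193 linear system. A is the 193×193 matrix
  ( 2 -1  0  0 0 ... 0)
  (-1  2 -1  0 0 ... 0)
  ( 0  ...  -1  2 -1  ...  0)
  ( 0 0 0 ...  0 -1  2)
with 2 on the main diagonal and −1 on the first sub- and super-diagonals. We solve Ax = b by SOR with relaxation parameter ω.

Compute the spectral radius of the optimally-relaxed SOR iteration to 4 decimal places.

ρ_SOR = 0.9681

ρ_J = max_k |cos(kπ/194)| = cos(π/194) = 0.9999
√(1−ρ_J²) simplifies to sin(π/194) = 0.01619.
Then 2/(1+√(1−ρ_J²)) = 2/(1+0.01619); ω* = 2/1.01619 = 1.9681.
and ρ(B_{ω*}) = 1.9681 − 1 = 0.9681.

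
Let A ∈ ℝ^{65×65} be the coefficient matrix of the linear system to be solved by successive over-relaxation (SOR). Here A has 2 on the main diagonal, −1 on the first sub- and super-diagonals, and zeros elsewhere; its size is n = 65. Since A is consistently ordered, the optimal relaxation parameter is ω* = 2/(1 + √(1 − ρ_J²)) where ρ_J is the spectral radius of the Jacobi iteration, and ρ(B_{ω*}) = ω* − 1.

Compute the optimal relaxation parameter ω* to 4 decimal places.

ρ_J = max_k |cos(kπ/66)| = cos(π/66) = 0.9989
√(1 − cos²(π/66)) = sin(π/66) ≈ 0.04758.
[ω*] 2 ÷ (1 + 0.04758) = 2 ÷ 1.04758 = 1.9092.
ρ_SOR = ω* − 1 ≈ 0.9092.

ω* = 1.9092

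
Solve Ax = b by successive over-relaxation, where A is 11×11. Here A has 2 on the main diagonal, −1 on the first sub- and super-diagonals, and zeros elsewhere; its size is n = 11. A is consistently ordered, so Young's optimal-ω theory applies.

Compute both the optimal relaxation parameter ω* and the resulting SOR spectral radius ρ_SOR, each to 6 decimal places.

ω* = 1.588791, ρ_SOR = 0.588791

spectrum of D⁻¹(L+U) = {cos(kπ/12) : 1≤k≤11}; ρ_J = cos(π/12) = 0.965926.
root = sin(π/12) = 0.2588190  (since 1−cos² = sin²).
So ω* = 2/1.2588190 = 1.588791 (Young).
Hence ρ(B_{ω*}) = 1.588791 − 1 = 0.588791.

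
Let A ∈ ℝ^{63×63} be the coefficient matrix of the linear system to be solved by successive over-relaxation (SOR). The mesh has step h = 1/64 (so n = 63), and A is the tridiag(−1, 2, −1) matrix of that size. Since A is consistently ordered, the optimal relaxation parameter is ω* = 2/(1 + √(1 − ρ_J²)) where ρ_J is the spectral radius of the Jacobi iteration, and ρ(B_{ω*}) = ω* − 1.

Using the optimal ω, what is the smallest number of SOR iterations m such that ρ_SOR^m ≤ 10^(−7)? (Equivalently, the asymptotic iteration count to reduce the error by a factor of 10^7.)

spectrum of D⁻¹(L+U) = {cos(kπ/64) : 1≤k≤63}; ρ_J = cos(π/64) = 0.9987955.
√(1−ρ_J²) = |sin(π/64)| = 0.0490677
ω* = 2 / (1 + 0.0490677) = 2 / 1.0490677 ≈ 1.9064547.
and ρ(B_{ω*}) = 1.9064547 − 1 = 0.9064547.
For 7 digits: m = 7·ln10 / (−ln 0.9064547) = 16.1181/0.0982142 = 164.112; round up → m = 165.

m = 165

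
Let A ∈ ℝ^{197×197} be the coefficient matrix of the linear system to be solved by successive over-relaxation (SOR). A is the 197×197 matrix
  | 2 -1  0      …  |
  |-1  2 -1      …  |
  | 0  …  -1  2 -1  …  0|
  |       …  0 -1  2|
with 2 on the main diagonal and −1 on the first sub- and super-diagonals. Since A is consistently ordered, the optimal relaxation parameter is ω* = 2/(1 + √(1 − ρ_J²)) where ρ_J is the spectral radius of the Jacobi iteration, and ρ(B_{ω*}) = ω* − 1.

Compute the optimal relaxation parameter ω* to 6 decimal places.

ω* = 1.968764

With n=197, ρ(Jacobi) = cos(π/198) = 0.999874.
√(1−ρ_J²) simplifies to sin(π/198) = 0.0158660.
Then 2/(1+√(1−ρ_J²)) = 2/(1+0.0158660); ω* = 2/1.0158660 = 1.968764.
Hence ρ(B_{ω*}) = 1.968764 − 1 = 0.968764.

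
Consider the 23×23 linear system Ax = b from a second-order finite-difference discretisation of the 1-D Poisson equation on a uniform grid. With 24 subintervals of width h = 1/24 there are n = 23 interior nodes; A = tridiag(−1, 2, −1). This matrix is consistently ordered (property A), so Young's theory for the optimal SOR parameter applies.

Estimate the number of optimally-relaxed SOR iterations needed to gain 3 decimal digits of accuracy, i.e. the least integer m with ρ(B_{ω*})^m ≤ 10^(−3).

[ρ_J] n=23: ρ(B_J) = cos(π/(n+1)) = cos(π/24) = 0.9914449.
1 − cos²(π/24) = sin²(π/24) ⇒ √(1−ρ_J²) = sin(π/24) = 0.1305262.
So ω* = 2/1.1305262 = 1.7690877 (Young).
ρ_SOR = ω* − 1 ≈ 0.7690877.
For 3 digits: m = 3·ln10 / (−ln 0.7690877) = 6.90776/0.26255 = 26.310; round up → m = 27.

m = 27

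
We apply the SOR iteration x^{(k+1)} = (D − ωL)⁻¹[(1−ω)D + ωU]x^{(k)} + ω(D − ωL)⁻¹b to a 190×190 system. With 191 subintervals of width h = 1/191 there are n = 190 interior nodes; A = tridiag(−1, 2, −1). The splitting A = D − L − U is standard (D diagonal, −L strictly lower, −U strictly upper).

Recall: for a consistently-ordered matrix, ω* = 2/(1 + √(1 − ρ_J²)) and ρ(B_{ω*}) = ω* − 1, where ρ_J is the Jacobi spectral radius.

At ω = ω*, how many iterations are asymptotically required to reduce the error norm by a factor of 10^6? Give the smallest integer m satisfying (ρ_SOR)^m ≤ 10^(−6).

With n=190, ρ(Jacobi) = cos(π/191) = 0.9998647.
√(1 − cos²(π/191)) = sin(π/191) ≈ 0.0164474.
So ω* = 2/1.0164474 = 1.9676375 (Young).
ρ_SOR = ω* − 1 ≈ 0.9676375.
ρ_SOR^m ≤ 10^(−6) ⇔ m ≥ 6·ln10/(−ln 0.9676375) = 13.8155/0.0328977 = 419.953; m = ⌈419.953⌉ = 420.

m = 420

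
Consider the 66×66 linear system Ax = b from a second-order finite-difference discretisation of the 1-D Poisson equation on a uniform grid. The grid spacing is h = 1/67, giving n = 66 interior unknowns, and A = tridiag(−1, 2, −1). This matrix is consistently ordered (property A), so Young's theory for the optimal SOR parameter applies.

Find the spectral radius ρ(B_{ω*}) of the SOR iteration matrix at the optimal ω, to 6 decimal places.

ρ_SOR = 0.910453

n=66: λ(B_J) = 1 − λ(A)/2 = cos(kπ/67); k=1 gives ρ_J = 0.998901.
√(1 − cos²(π/67)) = sin(π/67) ≈ 0.0468723.
Then 2/(1+√(1−ρ_J²)) = 2/(1+0.0468723); ω* = 2/1.0468723 = 1.910453.
ρ(B_{ω*}) = ω*−1 = 0.910453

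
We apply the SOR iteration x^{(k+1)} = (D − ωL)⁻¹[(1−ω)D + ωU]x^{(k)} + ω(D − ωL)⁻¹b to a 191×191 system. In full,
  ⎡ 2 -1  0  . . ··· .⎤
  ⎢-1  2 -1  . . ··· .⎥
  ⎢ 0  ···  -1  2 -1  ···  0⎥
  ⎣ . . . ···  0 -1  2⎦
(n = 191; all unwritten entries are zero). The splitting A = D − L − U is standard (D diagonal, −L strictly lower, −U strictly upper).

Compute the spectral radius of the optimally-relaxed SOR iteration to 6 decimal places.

ρ_SOR = 0.967803

With n=191, ρ(Jacobi) = cos(π/192) = 0.999866.
√(1 − cos²(π/192)) = sin(π/192) ≈ 0.0163617.
ω* = 2 / (1 + 0.0163617) = 2 / 1.0163617 ≈ 1.967803.
Hence ρ(B_{ω*}) = 1.967803 − 1 = 0.967803.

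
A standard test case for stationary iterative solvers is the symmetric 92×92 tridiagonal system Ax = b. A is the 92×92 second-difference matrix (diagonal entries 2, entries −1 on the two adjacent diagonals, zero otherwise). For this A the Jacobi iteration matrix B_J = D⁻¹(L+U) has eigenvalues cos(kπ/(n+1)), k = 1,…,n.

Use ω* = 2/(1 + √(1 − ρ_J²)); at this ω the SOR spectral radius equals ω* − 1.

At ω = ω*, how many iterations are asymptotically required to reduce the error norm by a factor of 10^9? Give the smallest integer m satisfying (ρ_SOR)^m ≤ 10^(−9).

m = 307

½·tridiag(1,0,1) at n=92: λ_k = cos(kπ/93); max |λ| at k=1 ⇒ ρ_J = cos(π/93) ≈ 0.9994295.
√(1−ρ_J²) simplifies to sin(π/93) = 0.0337741.
So ω* = 2/1.0337741 = 1.9346586 (Young).
Hence ρ(B_{ω*}) = 1.9346586 − 1 = 0.9346586.
Need (0.9346586)^m ≤ 10^(−9): m ≥ 9·ln10/|ln 0.9346586| = 20.7233/0.067574 = 306.676 ⇒ m = 307.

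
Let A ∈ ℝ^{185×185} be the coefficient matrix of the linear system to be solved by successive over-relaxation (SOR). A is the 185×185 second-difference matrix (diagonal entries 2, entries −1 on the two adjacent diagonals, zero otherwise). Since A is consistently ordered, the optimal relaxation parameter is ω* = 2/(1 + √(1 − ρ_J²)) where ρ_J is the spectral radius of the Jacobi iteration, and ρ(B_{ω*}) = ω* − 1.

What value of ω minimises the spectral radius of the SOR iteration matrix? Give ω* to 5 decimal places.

n=185: λ(B_J) = 1 − λ(A)/2 = cos(kπ/186); k=1 gives ρ_J = 0.99986.
√(1−ρ_J²) simplifies to sin(π/186) = 0.016889.
[ω*] 2 ÷ (1 + 0.016889) = 2 ÷ 1.016889 = 1.96678.
ρ_SOR = ω* − 1 = 1.96678 − 1 = 0.96678.

ω* = 1.96678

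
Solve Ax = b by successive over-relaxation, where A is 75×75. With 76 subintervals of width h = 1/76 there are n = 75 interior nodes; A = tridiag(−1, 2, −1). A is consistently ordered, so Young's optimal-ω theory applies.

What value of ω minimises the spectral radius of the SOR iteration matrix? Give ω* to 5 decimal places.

ω* = 1.92063

B_J for the 75×75 system has eigenvalues cos(kπ/76); ρ_J = cos(π/76) = 0.99915.
√(1 − cos²(π/76)) = sin(π/76) ≈ 0.041325.
[ω*] 2 ÷ (1 + 0.041325) = 2 ÷ 1.041325 = 1.92063.
ρ(B_{ω*}) = ω*−1 = 0.92063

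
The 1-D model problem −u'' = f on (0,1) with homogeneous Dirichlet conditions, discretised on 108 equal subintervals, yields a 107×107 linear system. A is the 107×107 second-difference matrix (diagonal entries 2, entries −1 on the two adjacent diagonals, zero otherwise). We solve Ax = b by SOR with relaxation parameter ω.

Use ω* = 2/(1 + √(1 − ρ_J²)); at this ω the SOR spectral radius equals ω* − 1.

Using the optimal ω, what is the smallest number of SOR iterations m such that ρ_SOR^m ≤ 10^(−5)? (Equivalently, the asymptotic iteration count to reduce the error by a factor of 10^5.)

m = 198

n=107: λ(B_J) = 1 − λ(A)/2 = cos(kπ/108); k=1 gives ρ_J = 0.9995770.
√(1 − cos²(π/108)) = sin(π/108) ≈ 0.0290847.
Young: ω* = 2/(1+√(1−ρ_J²)) = 2/(1+0.0290847) = 2/1.0290847 = 1.9434746.
ρ_SOR = ω* − 1 = 1.9434746 − 1 = 0.9434746.
m ≥ 5·ln10 / (−ln 0.9434746) = 197.864; smallest integer m = 198.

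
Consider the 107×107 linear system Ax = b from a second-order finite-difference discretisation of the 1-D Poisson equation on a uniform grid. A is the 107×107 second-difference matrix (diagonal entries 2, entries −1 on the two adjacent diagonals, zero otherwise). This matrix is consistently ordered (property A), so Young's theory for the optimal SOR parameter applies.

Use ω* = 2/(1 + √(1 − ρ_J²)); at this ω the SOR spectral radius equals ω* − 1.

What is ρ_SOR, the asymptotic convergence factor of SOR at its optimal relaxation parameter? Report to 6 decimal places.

½·tridiag(1,0,1) at n=107: λ_k = cos(kπ/108); max |λ| at k=1 ⇒ ρ_J = cos(π/108) ≈ 0.999577.
√(1 − cos²(π/108)) = sin(π/108) ≈ 0.0290847.
[ω*] 2 ÷ (1 + 0.0290847) = 2 ÷ 1.0290847 = 1.943475.
ρ(B_{ω*}) = ω*−1 = 0.943475

ρ_SOR = 0.943475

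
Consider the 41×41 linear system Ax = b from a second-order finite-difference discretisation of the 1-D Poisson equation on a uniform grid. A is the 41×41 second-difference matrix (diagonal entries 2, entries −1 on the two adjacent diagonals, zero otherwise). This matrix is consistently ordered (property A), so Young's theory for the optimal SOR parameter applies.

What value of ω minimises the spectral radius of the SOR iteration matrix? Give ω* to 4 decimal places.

ρ_J = max_k |cos(kπ/42)| = cos(π/42) = 0.9972
1 − cos²(π/42) = sin²(π/42) ⇒ √(1−ρ_J²) = sin(π/42) = 0.07473.
ω* = 2/(1+0.07473) = 1.8609
ρ(B_{ω*}) = ω*−1 = 0.8609

ω* = 1.8609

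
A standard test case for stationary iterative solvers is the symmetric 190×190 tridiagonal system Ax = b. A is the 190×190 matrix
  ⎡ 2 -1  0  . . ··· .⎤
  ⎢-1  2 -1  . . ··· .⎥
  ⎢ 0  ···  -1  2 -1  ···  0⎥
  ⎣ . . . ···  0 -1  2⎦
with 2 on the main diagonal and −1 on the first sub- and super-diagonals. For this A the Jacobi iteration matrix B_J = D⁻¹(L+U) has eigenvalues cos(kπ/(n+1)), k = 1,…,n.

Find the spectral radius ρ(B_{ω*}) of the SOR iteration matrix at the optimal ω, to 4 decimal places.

n=190: λ(B_J) = 1 − λ(A)/2 = cos(kπ/191); k=1 gives ρ_J = 0.9999.
√(1 − cos²(π/191)) = sin(π/191) ≈ 0.01645.
[ω*] 2 ÷ (1 + 0.01645) = 2 ÷ 1.01645 = 1.9676.
ρ(B_{ω*}) = ω*−1 = 0.9676

ρ_SOR = 0.9676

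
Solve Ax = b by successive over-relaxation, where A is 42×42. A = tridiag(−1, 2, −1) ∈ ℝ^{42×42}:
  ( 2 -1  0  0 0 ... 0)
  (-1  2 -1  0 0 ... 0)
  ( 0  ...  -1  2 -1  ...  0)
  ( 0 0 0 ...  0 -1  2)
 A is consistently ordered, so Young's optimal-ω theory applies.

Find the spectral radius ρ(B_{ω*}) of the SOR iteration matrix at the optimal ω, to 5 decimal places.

ρ_SOR = 0.86394

With n=42, ρ(Jacobi) = cos(π/43) = 0.99733.
√(1−ρ_J²) simplifies to sin(π/43) = 0.072995.
ω* = 2/(1+0.072995) = 1.86394
and ρ(B_{ω*}) = 1.86394 − 1 = 0.86394.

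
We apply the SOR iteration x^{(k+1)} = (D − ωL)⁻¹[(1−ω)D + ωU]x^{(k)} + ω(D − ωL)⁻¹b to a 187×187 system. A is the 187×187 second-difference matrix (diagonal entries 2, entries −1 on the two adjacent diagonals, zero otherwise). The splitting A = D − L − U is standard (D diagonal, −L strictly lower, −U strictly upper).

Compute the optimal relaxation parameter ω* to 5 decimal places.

½·tridiag(1,0,1) at n=187: λ_k = cos(kπ/188); max |λ| at k=1 ⇒ ρ_J = cos(π/188) ≈ 0.99986.
1 − cos²(π/188) = sin²(π/188) ⇒ √(1−ρ_J²) = sin(π/188) = 0.016710.
ω* = 2 / (1 + 0.016710) = 2 / 1.016710 ≈ 1.96713.
and ρ(B_{ω*}) = 1.96713 − 1 = 0.96713.

ω* = 1.96713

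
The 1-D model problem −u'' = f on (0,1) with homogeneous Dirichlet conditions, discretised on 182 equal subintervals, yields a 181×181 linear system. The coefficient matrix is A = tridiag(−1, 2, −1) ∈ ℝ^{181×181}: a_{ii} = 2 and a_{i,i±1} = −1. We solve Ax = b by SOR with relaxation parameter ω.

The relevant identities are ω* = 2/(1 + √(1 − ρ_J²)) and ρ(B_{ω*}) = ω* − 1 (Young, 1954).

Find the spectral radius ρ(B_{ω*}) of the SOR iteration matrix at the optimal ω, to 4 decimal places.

n=181: λ(B_J) = 1 − λ(A)/2 = cos(kπ/182); k=1 gives ρ_J = 0.9999.
√(1−ρ_J²) = |sin(π/182)| = 0.01726
[ω*] 2 ÷ (1 + 0.01726) = 2 ÷ 1.01726 = 1.9661.
ρ(B_{ω*}) = ω*−1 = 0.9661

ρ_SOR = 0.9661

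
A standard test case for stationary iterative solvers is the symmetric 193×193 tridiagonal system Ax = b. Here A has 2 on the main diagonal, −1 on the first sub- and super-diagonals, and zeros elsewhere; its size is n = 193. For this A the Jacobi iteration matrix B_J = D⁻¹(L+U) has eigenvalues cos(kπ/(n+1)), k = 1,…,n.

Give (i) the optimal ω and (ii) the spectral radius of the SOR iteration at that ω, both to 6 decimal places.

ω* = 1.968130, ρ_SOR = 0.968130

ρ_J = max_k |cos(kπ/194)| = cos(π/194) = 0.999869
1 − cos²(π/194) = sin²(π/194) ⇒ √(1−ρ_J²) = sin(π/194) = 0.0161931.
[ω*] 2 ÷ (1 + 0.0161931) = 2 ÷ 1.0161931 = 1.968130.
ρ_SOR = ω* − 1 = 1.968130 − 1 = 0.968130.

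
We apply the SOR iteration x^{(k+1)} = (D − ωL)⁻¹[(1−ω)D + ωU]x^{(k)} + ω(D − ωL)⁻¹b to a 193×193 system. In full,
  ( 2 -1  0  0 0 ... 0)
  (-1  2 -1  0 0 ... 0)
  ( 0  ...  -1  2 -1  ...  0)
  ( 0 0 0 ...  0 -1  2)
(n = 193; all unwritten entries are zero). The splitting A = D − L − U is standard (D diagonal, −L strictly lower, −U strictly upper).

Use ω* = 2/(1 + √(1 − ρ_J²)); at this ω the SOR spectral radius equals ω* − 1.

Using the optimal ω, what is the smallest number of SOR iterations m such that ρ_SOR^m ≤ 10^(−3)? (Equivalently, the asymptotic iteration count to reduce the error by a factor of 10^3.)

With n=193, ρ(Jacobi) = cos(π/194) = 0.9998689.
√(1−ρ_J²) = |sin(π/194)| = 0.0161931
So ω* = 2/1.0161931 = 1.9681299 (Young).
ρ_SOR = ω* − 1 ≈ 0.9681299.
(0.9681299)^m ≤ 10^{−3}  ⇒  m·ln(0.9681299) ≤ −3·ln10  ⇒  m ≥ 213.275  ⇒  m = 214

m = 214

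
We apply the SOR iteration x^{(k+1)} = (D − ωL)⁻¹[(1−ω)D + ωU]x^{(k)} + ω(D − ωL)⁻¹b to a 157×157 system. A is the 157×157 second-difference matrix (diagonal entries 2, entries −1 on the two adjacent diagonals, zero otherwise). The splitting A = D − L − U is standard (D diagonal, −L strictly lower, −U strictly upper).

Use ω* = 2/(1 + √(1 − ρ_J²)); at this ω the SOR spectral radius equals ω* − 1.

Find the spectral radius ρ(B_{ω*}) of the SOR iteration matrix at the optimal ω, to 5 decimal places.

ρ_SOR = 0.96101

½·tridiag(1,0,1) at n=157: λ_k = cos(kπ/158); max |λ| at k=1 ⇒ ρ_J = cos(π/158) ≈ 0.99980.
1 − cos²(π/158) = sin²(π/158) ⇒ √(1−ρ_J²) = sin(π/158) = 0.019882.
So ω* = 2/1.019882 = 1.96101 (Young).
ρ_SOR = ω* − 1 ≈ 0.96101.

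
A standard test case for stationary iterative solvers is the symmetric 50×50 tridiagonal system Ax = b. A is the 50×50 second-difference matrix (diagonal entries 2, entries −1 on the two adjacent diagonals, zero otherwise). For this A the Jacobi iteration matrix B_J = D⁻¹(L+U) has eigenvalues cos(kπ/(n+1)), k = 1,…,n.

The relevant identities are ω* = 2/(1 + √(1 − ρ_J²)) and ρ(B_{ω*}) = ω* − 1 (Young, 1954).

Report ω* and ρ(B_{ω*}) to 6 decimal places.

½·tridiag(1,0,1) at n=50: λ_k = cos(kπ/51); max |λ| at k=1 ⇒ ρ_J = cos(π/51) ≈ 0.998103.
√(1 − cos²(π/51)) = sin(π/51) ≈ 0.0615609.
[ω*] 2 ÷ (1 + 0.0615609) = 2 ÷ 1.0615609 = 1.884018.
At ω = 1.884018 every |λ(B_ω)| = ω−1, so ρ_SOR = 0.884018.

ω* = 1.884018, ρ_SOR = 0.884018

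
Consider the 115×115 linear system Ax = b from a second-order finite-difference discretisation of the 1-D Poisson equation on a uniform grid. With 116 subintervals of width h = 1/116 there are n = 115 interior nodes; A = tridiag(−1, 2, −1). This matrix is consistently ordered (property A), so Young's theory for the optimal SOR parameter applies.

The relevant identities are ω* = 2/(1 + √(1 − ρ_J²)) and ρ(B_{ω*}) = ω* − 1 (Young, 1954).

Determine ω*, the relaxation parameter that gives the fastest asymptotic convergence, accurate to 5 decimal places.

ω* = 1.94727

[ρ_J] n=115: ρ(B_J) = cos(π/(n+1)) = cos(π/116) = 0.99963.
√(1 − cos²(π/116)) = sin(π/116) ≈ 0.027079.
ω* = 2/(1 + 0.027079) = 2/1.027079 = 1.94727.
ρ(B_{ω*}) = ω*−1 = 0.94727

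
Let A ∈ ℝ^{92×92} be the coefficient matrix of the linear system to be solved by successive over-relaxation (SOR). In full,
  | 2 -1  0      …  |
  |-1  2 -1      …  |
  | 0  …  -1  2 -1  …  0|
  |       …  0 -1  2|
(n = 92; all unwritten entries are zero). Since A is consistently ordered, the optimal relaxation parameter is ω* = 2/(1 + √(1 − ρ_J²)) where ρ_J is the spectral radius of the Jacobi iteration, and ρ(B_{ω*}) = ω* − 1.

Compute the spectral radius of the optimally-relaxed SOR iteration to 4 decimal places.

ρ_SOR = 0.9347

spectrum of D⁻¹(L+U) = {cos(kπ/93) : 1≤k≤92}; ρ_J = cos(π/93) = 0.9994.
√(1−ρ_J²) simplifies to sin(π/93) = 0.03377.
Young: ω* = 2/(1+√(1−ρ_J²)) = 2/(1+0.03377) = 2/1.03377 = 1.9347.
and ρ(B_{ω*}) = 1.9347 − 1 = 0.9347.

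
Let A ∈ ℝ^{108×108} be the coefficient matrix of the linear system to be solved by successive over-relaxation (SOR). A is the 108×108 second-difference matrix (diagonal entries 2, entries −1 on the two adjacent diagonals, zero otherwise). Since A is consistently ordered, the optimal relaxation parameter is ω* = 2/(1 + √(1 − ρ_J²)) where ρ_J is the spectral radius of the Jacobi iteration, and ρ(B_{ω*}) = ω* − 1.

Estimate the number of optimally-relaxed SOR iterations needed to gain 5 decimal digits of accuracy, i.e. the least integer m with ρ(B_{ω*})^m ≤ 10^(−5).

m = 200

n=108: λ(B_J) = 1 − λ(A)/2 = cos(kπ/109); k=1 gives ρ_J = 0.9995847.
√(1 − cos²(π/109)) = sin(π/109) ≈ 0.0288180.
ω* = 2/(1 + 0.0288180) = 2/1.0288180 = 1.9439784.
ρ(B_{ω*}) = ω*−1 = 0.9439784
ρ_SOR^m ≤ 10^(−5) ⇔ m ≥ 5·ln10/(−ln 0.9439784) = 11.5129/0.057652 = 199.696; m = ⌈199.696⌉ = 200.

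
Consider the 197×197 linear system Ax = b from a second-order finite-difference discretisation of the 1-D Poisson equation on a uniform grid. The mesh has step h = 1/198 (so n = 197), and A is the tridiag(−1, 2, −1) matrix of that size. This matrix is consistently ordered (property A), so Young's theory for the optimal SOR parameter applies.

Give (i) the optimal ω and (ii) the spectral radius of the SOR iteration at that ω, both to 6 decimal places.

½·tridiag(1,0,1) at n=197: λ_k = cos(kπ/198); max |λ| at k=1 ⇒ ρ_J = cos(π/198) ≈ 0.999874.
√(1 − cos²(π/198)) = sin(π/198) ≈ 0.0158660.
ω* = 2/(1+0.0158660) = 1.968764
Hence ρ(B_{ω*}) = 1.968764 − 1 = 0.968764.

ω* = 1.968764, ρ_SOR = 0.968764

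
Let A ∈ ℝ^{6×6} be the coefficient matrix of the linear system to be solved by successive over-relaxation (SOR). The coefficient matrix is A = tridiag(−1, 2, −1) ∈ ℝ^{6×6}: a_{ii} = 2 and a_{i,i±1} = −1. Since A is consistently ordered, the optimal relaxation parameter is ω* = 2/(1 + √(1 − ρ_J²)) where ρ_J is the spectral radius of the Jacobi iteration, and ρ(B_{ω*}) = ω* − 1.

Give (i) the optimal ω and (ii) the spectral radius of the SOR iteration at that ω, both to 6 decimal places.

ω* = 1.394813, ρ_SOR = 0.394813

ρ_J = max_k |cos(kπ/7)| = cos(π/7) = 0.900969
1 − cos²(π/7) = sin²(π/7) ⇒ √(1−ρ_J²) = sin(π/7) = 0.4338837.
ω* = 2 / (1 + 0.4338837) = 2 / 1.4338837 ≈ 1.394813.
ρ_SOR = ω* − 1 ≈ 0.394813.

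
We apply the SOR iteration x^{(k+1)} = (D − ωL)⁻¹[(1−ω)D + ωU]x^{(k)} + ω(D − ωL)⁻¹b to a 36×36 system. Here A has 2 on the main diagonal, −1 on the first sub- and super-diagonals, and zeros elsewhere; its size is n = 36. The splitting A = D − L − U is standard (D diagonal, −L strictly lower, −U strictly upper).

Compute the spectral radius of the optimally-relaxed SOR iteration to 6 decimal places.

spectrum of D⁻¹(L+U) = {cos(kπ/37) : 1≤k≤36}; ρ_J = cos(π/37) = 0.996397.
√(1−ρ_J²) simplifies to sin(π/37) = 0.0848059.
ω* = 2/(1+0.0848059) = 1.843648
At ω = 1.843648 every |λ(B_ω)| = ω−1, so ρ_SOR = 0.843648.

ρ_SOR = 0.843648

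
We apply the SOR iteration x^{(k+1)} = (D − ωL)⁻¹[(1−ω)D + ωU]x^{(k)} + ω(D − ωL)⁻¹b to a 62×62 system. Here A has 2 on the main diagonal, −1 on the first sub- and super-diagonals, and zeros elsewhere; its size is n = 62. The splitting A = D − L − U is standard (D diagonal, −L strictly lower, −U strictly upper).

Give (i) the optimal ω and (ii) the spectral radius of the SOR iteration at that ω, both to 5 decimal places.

[ρ_J] n=62: ρ(B_J) = cos(π/(n+1)) = cos(π/63) = 0.99876.
1 − cos²(π/63) = sin²(π/63) ⇒ √(1−ρ_J²) = sin(π/63) = 0.049846.
[ω*] 2 ÷ (1 + 0.049846) = 2 ÷ 1.049846 = 1.90504.
ρ_SOR = ω* − 1 = 1.90504 − 1 = 0.90504.

ω* = 1.90504, ρ_SOR = 0.90504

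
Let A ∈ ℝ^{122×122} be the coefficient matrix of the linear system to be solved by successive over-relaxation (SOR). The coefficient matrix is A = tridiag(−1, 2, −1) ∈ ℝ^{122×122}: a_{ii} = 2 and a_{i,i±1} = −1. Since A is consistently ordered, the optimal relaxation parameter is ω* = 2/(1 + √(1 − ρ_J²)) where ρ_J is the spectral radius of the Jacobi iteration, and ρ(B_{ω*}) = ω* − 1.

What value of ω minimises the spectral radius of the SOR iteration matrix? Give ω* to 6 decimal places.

ω* = 1.950195

ρ_J = max_k |cos(kπ/123)| = cos(π/123) = 0.999674
√(1 − cos²(π/123)) = sin(π/123) ≈ 0.0255386.
ω* = 2/(1 + 0.0255386) = 2/1.0255386 = 1.950195.
ρ(B_{ω*}) = ω*−1 = 0.950195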